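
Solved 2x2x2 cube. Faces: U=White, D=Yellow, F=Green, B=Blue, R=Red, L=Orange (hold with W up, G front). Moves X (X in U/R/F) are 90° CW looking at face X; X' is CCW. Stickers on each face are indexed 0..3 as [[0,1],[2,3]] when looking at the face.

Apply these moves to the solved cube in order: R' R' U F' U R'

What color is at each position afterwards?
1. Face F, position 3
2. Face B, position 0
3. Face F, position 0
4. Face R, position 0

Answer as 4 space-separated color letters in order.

After move 1 (R'): R=RRRR U=WBWB F=GWGW D=YGYG B=YBYB
After move 2 (R'): R=RRRR U=WYWY F=GBGB D=YWYW B=GBGB
After move 3 (U): U=WWYY F=RRGB R=GBRR B=OOGB L=GBOO
After move 4 (F'): F=RBRG U=WWGR R=WBYR D=BOYW L=GYOY
After move 5 (U): U=GWRW F=WBRG R=OOYR B=GYGB L=RBOY
After move 6 (R'): R=OROY U=GGRG F=WWRW D=BBYG B=WYOB
Query 1: F[3] = W
Query 2: B[0] = W
Query 3: F[0] = W
Query 4: R[0] = O

Answer: W W W O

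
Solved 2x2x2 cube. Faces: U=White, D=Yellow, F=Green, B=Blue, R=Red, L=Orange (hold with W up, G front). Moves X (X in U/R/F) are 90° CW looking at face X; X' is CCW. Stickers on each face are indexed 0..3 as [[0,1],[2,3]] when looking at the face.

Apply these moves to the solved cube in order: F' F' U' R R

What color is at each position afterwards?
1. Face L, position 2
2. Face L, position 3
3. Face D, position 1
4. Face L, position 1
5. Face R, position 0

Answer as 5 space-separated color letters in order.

After move 1 (F'): F=GGGG U=WWRR R=YRYR D=OOYY L=OWOW
After move 2 (F'): F=GGGG U=WWYY R=OROR D=WWYY L=OROR
After move 3 (U'): U=WYWY F=ORGG R=GGOR B=ORBB L=BBOR
After move 4 (R): R=OGRG U=WRWG F=OWGY D=WBYO B=YRYB
After move 5 (R): R=ROGG U=WWWY F=OBGO D=WYYY B=GRRB
Query 1: L[2] = O
Query 2: L[3] = R
Query 3: D[1] = Y
Query 4: L[1] = B
Query 5: R[0] = R

Answer: O R Y B R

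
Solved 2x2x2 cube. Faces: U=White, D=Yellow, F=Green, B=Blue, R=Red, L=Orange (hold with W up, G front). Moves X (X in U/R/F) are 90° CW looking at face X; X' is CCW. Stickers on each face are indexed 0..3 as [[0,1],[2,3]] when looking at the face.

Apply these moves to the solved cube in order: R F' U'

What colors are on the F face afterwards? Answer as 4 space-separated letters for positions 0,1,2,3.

Answer: O G G G

Derivation:
After move 1 (R): R=RRRR U=WGWG F=GYGY D=YBYB B=WBWB
After move 2 (F'): F=YYGG U=WGRR R=BRYR D=OOYB L=OGOW
After move 3 (U'): U=GRWR F=OGGG R=YYYR B=BRWB L=WBOW
Query: F face = OGGG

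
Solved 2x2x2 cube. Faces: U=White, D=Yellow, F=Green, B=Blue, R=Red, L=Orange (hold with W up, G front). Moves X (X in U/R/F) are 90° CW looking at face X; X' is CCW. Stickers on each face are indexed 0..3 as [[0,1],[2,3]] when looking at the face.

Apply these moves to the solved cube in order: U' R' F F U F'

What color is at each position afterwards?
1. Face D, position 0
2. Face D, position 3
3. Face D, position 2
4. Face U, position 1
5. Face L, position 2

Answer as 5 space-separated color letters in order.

Answer: G G Y W O

Derivation:
After move 1 (U'): U=WWWW F=OOGG R=GGRR B=RRBB L=BBOO
After move 2 (R'): R=GRGR U=WBWR F=OWGW D=YOYG B=YRYB
After move 3 (F): F=GOWW U=WBOB R=WRRR D=GGYG L=BYOO
After move 4 (F): F=WGWO U=WBOY R=ORBR D=RWYG L=BGOG
After move 5 (U): U=OWYB F=ORWO R=YRBR B=BGYB L=WGOG
After move 6 (F'): F=ROOW U=OWYB R=WRRR D=GGYG L=WBOY
Query 1: D[0] = G
Query 2: D[3] = G
Query 3: D[2] = Y
Query 4: U[1] = W
Query 5: L[2] = O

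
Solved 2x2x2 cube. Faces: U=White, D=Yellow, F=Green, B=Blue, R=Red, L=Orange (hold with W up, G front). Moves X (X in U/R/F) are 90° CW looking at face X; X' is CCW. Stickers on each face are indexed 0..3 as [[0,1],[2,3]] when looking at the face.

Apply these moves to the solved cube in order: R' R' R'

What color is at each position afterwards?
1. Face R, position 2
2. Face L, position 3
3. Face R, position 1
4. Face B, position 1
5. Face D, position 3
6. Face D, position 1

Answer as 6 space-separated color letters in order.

After move 1 (R'): R=RRRR U=WBWB F=GWGW D=YGYG B=YBYB
After move 2 (R'): R=RRRR U=WYWY F=GBGB D=YWYW B=GBGB
After move 3 (R'): R=RRRR U=WGWG F=GYGY D=YBYB B=WBWB
Query 1: R[2] = R
Query 2: L[3] = O
Query 3: R[1] = R
Query 4: B[1] = B
Query 5: D[3] = B
Query 6: D[1] = B

Answer: R O R B B B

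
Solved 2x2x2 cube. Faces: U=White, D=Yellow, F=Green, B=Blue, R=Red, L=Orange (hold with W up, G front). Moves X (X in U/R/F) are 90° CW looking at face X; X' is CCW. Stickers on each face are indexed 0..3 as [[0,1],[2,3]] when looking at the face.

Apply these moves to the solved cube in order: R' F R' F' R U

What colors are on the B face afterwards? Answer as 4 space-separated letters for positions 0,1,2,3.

After move 1 (R'): R=RRRR U=WBWB F=GWGW D=YGYG B=YBYB
After move 2 (F): F=GGWW U=WBOO R=WRBR D=RRYG L=OYOG
After move 3 (R'): R=RRWB U=WYOY F=GBWO D=RGYW B=GBRB
After move 4 (F'): F=BOGW U=WYRW R=GRRB D=YGYW L=OYOO
After move 5 (R): R=RGBR U=WORW F=BGGW D=YRYG B=WBYB
After move 6 (U): U=RWWO F=RGGW R=WBBR B=OYYB L=BGOO
Query: B face = OYYB

Answer: O Y Y B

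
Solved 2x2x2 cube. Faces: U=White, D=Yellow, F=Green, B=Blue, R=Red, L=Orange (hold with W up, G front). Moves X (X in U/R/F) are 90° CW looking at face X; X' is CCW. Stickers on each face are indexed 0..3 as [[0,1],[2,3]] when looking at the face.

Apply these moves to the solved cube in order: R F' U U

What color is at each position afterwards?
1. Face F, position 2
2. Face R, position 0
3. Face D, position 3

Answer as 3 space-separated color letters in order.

After move 1 (R): R=RRRR U=WGWG F=GYGY D=YBYB B=WBWB
After move 2 (F'): F=YYGG U=WGRR R=BRYR D=OOYB L=OGOW
After move 3 (U): U=RWRG F=BRGG R=WBYR B=OGWB L=YYOW
After move 4 (U): U=RRGW F=WBGG R=OGYR B=YYWB L=BROW
Query 1: F[2] = G
Query 2: R[0] = O
Query 3: D[3] = B

Answer: G O B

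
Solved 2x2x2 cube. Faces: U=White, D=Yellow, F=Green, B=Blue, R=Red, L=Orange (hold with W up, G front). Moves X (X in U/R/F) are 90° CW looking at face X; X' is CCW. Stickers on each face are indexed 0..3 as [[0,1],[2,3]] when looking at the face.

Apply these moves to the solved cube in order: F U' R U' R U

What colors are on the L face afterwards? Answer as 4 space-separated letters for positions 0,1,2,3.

Answer: B B O Y

Derivation:
After move 1 (F): F=GGGG U=WWOO R=WRWR D=RRYY L=OYOY
After move 2 (U'): U=WOWO F=OYGG R=GGWR B=WRBB L=BBOY
After move 3 (R): R=WGRG U=WYWG F=ORGY D=RBYW B=OROB
After move 4 (U'): U=YGWW F=BBGY R=ORRG B=WGOB L=OROY
After move 5 (R): R=ROGR U=YBWY F=BBGW D=ROYW B=WGGB
After move 6 (U): U=WYYB F=ROGW R=WGGR B=ORGB L=BBOY
Query: L face = BBOY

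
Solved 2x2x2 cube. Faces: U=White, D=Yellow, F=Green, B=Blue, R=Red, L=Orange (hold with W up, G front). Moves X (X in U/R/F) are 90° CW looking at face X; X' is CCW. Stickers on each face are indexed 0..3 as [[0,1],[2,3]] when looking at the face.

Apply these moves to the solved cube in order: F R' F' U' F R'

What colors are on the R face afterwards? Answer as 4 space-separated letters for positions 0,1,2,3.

After move 1 (F): F=GGGG U=WWOO R=WRWR D=RRYY L=OYOY
After move 2 (R'): R=RRWW U=WBOB F=GWGO D=RGYG B=YBRB
After move 3 (F'): F=WOGG U=WBRW R=GRRW D=YYYG L=OBOO
After move 4 (U'): U=BWWR F=OBGG R=WORW B=GRRB L=YBOO
After move 5 (F): F=GOGB U=BWOB R=WORW D=RWYG L=YYOY
After move 6 (R'): R=OWWR U=BROG F=GWGB D=ROYB B=GRWB
Query: R face = OWWR

Answer: O W W R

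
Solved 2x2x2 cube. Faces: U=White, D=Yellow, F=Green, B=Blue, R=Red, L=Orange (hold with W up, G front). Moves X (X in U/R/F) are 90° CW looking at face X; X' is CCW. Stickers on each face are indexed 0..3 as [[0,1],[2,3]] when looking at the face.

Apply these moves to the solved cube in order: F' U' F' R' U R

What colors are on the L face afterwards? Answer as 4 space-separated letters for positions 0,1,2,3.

Answer: W R O W

Derivation:
After move 1 (F'): F=GGGG U=WWRR R=YRYR D=OOYY L=OWOW
After move 2 (U'): U=WRWR F=OWGG R=GGYR B=YRBB L=BBOW
After move 3 (F'): F=WGOG U=WRGY R=OGOR D=BWYY L=BROW
After move 4 (R'): R=GROO U=WBGY F=WROY D=BGYG B=YRWB
After move 5 (U): U=GWYB F=GROY R=YROO B=BRWB L=WROW
After move 6 (R): R=OYOR U=GRYY F=GGOG D=BWYB B=BRWB
Query: L face = WROW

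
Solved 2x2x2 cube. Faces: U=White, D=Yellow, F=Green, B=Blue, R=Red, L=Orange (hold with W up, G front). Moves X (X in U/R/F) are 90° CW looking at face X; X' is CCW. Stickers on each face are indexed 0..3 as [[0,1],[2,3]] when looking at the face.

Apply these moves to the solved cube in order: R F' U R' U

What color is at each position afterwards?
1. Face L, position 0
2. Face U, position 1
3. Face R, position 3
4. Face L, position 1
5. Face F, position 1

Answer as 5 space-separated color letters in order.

Answer: B R Y W R

Derivation:
After move 1 (R): R=RRRR U=WGWG F=GYGY D=YBYB B=WBWB
After move 2 (F'): F=YYGG U=WGRR R=BRYR D=OOYB L=OGOW
After move 3 (U): U=RWRG F=BRGG R=WBYR B=OGWB L=YYOW
After move 4 (R'): R=BRWY U=RWRO F=BWGG D=ORYG B=BGOB
After move 5 (U): U=RROW F=BRGG R=BGWY B=YYOB L=BWOW
Query 1: L[0] = B
Query 2: U[1] = R
Query 3: R[3] = Y
Query 4: L[1] = W
Query 5: F[1] = R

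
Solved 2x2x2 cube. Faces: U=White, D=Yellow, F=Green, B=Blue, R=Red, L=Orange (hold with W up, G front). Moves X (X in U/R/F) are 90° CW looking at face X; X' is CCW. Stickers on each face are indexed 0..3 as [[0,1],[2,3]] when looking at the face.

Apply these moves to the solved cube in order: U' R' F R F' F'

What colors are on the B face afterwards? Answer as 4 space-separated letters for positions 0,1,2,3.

After move 1 (U'): U=WWWW F=OOGG R=GGRR B=RRBB L=BBOO
After move 2 (R'): R=GRGR U=WBWR F=OWGW D=YOYG B=YRYB
After move 3 (F): F=GOWW U=WBOB R=WRRR D=GGYG L=BYOO
After move 4 (R): R=RWRR U=WOOW F=GGWG D=GYYY B=BRBB
After move 5 (F'): F=GGGW U=WORR R=YWGR D=YOYY L=BWOO
After move 6 (F'): F=GWGG U=WOYG R=OWYR D=WOYY L=BROR
Query: B face = BRBB

Answer: B R B B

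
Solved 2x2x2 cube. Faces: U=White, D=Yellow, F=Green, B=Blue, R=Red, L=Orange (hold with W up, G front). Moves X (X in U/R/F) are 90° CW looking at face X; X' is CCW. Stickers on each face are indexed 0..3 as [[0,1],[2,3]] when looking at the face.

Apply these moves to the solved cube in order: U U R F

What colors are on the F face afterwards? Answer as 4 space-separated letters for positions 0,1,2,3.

After move 1 (U): U=WWWW F=RRGG R=BBRR B=OOBB L=GGOO
After move 2 (U): U=WWWW F=BBGG R=OORR B=GGBB L=RROO
After move 3 (R): R=RORO U=WBWG F=BYGY D=YBYG B=WGWB
After move 4 (F): F=GBYY U=WBOR R=WOGO D=RRYG L=RYOB
Query: F face = GBYY

Answer: G B Y Y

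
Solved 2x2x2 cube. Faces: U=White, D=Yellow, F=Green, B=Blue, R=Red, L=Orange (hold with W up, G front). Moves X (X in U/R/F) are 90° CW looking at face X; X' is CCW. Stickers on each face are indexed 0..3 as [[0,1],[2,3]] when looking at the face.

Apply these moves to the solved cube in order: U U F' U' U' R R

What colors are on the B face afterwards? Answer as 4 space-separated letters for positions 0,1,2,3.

After move 1 (U): U=WWWW F=RRGG R=BBRR B=OOBB L=GGOO
After move 2 (U): U=WWWW F=BBGG R=OORR B=GGBB L=RROO
After move 3 (F'): F=BGBG U=WWOR R=YOYR D=ROYY L=RWOW
After move 4 (U'): U=WRWO F=RWBG R=BGYR B=YOBB L=GGOW
After move 5 (U'): U=ROWW F=GGBG R=RWYR B=BGBB L=YOOW
After move 6 (R): R=YRRW U=RGWG F=GOBY D=RBYB B=WGOB
After move 7 (R): R=RYWR U=ROWY F=GBBB D=ROYW B=GGGB
Query: B face = GGGB

Answer: G G G B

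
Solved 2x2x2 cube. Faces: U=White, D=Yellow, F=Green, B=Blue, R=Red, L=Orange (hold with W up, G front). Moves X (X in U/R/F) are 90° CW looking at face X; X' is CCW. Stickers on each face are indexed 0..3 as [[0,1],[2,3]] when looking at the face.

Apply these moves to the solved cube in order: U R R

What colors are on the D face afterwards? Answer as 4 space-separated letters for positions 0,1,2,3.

After move 1 (U): U=WWWW F=RRGG R=BBRR B=OOBB L=GGOO
After move 2 (R): R=RBRB U=WRWG F=RYGY D=YBYO B=WOWB
After move 3 (R): R=RRBB U=WYWY F=RBGO D=YWYW B=GORB
Query: D face = YWYW

Answer: Y W Y W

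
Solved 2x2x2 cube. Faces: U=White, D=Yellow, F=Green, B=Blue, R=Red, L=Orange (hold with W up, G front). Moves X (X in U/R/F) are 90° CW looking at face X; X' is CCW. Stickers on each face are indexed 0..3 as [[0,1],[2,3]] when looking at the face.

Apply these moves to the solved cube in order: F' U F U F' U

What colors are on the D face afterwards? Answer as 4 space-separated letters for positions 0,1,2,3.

After move 1 (F'): F=GGGG U=WWRR R=YRYR D=OOYY L=OWOW
After move 2 (U): U=RWRW F=YRGG R=BBYR B=OWBB L=GGOW
After move 3 (F): F=GYGR U=RWWG R=RBWR D=YBYY L=GOOO
After move 4 (U): U=WRGW F=RBGR R=OWWR B=GOBB L=GYOO
After move 5 (F'): F=BRRG U=WROW R=BWYR D=YOYY L=GWOG
After move 6 (U): U=OWWR F=BWRG R=GOYR B=GWBB L=BROG
Query: D face = YOYY

Answer: Y O Y Y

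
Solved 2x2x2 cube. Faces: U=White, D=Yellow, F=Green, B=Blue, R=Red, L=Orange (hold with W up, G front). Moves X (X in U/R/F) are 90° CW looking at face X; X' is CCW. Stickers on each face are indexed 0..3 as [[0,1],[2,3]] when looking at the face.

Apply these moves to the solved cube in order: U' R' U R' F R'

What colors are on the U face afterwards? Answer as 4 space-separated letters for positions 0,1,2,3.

Answer: W O O G

Derivation:
After move 1 (U'): U=WWWW F=OOGG R=GGRR B=RRBB L=BBOO
After move 2 (R'): R=GRGR U=WBWR F=OWGW D=YOYG B=YRYB
After move 3 (U): U=WWRB F=GRGW R=YRGR B=BBYB L=OWOO
After move 4 (R'): R=RRYG U=WYRB F=GWGB D=YRYW B=GBOB
After move 5 (F): F=GGBW U=WYOW R=RRBG D=YRYW L=OYOR
After move 6 (R'): R=RGRB U=WOOG F=GYBW D=YGYW B=WBRB
Query: U face = WOOG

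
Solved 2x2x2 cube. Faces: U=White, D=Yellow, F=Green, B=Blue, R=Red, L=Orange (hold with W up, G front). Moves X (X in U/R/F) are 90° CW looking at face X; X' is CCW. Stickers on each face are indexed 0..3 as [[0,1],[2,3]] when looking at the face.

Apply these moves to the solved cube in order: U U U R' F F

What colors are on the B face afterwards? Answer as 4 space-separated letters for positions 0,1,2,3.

Answer: Y R Y B

Derivation:
After move 1 (U): U=WWWW F=RRGG R=BBRR B=OOBB L=GGOO
After move 2 (U): U=WWWW F=BBGG R=OORR B=GGBB L=RROO
After move 3 (U): U=WWWW F=OOGG R=GGRR B=RRBB L=BBOO
After move 4 (R'): R=GRGR U=WBWR F=OWGW D=YOYG B=YRYB
After move 5 (F): F=GOWW U=WBOB R=WRRR D=GGYG L=BYOO
After move 6 (F): F=WGWO U=WBOY R=ORBR D=RWYG L=BGOG
Query: B face = YRYB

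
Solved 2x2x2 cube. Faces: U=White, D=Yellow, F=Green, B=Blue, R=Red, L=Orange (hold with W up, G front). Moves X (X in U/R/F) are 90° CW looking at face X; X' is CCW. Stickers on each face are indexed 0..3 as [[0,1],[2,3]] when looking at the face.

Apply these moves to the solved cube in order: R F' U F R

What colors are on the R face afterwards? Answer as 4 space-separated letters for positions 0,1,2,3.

After move 1 (R): R=RRRR U=WGWG F=GYGY D=YBYB B=WBWB
After move 2 (F'): F=YYGG U=WGRR R=BRYR D=OOYB L=OGOW
After move 3 (U): U=RWRG F=BRGG R=WBYR B=OGWB L=YYOW
After move 4 (F): F=GBGR U=RWWY R=RBGR D=YWYB L=YOOO
After move 5 (R): R=GRRB U=RBWR F=GWGB D=YWYO B=YGWB
Query: R face = GRRB

Answer: G R R B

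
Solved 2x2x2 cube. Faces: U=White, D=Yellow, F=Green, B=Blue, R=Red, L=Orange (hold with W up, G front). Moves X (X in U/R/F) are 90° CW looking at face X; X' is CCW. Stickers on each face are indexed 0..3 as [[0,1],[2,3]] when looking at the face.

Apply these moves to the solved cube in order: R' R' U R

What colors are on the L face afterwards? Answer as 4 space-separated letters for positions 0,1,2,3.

Answer: G B O O

Derivation:
After move 1 (R'): R=RRRR U=WBWB F=GWGW D=YGYG B=YBYB
After move 2 (R'): R=RRRR U=WYWY F=GBGB D=YWYW B=GBGB
After move 3 (U): U=WWYY F=RRGB R=GBRR B=OOGB L=GBOO
After move 4 (R): R=RGRB U=WRYB F=RWGW D=YGYO B=YOWB
Query: L face = GBOO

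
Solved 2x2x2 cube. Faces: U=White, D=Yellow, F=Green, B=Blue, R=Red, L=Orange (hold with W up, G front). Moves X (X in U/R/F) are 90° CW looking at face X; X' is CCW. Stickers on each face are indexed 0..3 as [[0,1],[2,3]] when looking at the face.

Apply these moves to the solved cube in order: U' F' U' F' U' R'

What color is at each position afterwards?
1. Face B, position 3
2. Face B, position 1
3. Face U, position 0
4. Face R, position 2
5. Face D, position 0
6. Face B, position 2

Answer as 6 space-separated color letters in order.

Answer: B G R W R W

Derivation:
After move 1 (U'): U=WWWW F=OOGG R=GGRR B=RRBB L=BBOO
After move 2 (F'): F=OGOG U=WWGR R=YGYR D=BOYY L=BWOW
After move 3 (U'): U=WRWG F=BWOG R=OGYR B=YGBB L=RROW
After move 4 (F'): F=WGBO U=WROY R=OGBR D=RWYY L=RGOW
After move 5 (U'): U=RYWO F=RGBO R=WGBR B=OGBB L=YGOW
After move 6 (R'): R=GRWB U=RBWO F=RYBO D=RGYO B=YGWB
Query 1: B[3] = B
Query 2: B[1] = G
Query 3: U[0] = R
Query 4: R[2] = W
Query 5: D[0] = R
Query 6: B[2] = W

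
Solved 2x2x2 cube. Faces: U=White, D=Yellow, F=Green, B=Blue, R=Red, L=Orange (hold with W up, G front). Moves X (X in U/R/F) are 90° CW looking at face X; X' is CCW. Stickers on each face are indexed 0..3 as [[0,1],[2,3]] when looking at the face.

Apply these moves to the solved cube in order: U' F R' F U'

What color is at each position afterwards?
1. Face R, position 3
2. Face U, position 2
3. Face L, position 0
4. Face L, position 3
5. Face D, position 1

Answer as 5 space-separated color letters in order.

Answer: W W Y O G

Derivation:
After move 1 (U'): U=WWWW F=OOGG R=GGRR B=RRBB L=BBOO
After move 2 (F): F=GOGO U=WWOB R=WGWR D=RGYY L=BYOY
After move 3 (R'): R=GRWW U=WBOR F=GWGB D=ROYO B=YRGB
After move 4 (F): F=GGBW U=WBYY R=ORRW D=WGYO L=BROO
After move 5 (U'): U=BYWY F=BRBW R=GGRW B=ORGB L=YROO
Query 1: R[3] = W
Query 2: U[2] = W
Query 3: L[0] = Y
Query 4: L[3] = O
Query 5: D[1] = G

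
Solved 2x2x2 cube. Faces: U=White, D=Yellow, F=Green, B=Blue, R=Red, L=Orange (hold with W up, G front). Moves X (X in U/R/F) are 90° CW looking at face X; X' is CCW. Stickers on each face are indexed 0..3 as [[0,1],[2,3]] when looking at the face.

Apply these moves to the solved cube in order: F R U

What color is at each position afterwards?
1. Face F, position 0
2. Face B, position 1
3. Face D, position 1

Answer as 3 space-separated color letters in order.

After move 1 (F): F=GGGG U=WWOO R=WRWR D=RRYY L=OYOY
After move 2 (R): R=WWRR U=WGOG F=GRGY D=RBYB B=OBWB
After move 3 (U): U=OWGG F=WWGY R=OBRR B=OYWB L=GROY
Query 1: F[0] = W
Query 2: B[1] = Y
Query 3: D[1] = B

Answer: W Y B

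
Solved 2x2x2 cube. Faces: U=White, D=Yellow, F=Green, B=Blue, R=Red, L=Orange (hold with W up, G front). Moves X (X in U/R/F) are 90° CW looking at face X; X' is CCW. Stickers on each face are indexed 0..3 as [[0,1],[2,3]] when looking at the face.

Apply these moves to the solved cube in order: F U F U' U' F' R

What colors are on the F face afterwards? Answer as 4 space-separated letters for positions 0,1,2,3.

Answer: Y R O Y

Derivation:
After move 1 (F): F=GGGG U=WWOO R=WRWR D=RRYY L=OYOY
After move 2 (U): U=OWOW F=WRGG R=BBWR B=OYBB L=GGOY
After move 3 (F): F=GWGR U=OWYG R=OBWR D=WBYY L=GROR
After move 4 (U'): U=WGOY F=GRGR R=GWWR B=OBBB L=OYOR
After move 5 (U'): U=GYWO F=OYGR R=GRWR B=GWBB L=OBOR
After move 6 (F'): F=YROG U=GYGW R=BRWR D=BRYY L=OOOW
After move 7 (R): R=WBRR U=GRGG F=YROY D=BBYG B=WWYB
Query: F face = YROY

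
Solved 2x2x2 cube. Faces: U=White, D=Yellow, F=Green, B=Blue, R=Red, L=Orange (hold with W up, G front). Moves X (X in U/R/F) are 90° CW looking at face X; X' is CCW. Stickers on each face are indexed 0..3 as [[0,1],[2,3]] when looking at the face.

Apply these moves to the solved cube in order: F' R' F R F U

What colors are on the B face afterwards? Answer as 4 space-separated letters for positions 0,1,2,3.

After move 1 (F'): F=GGGG U=WWRR R=YRYR D=OOYY L=OWOW
After move 2 (R'): R=RRYY U=WBRB F=GWGR D=OGYG B=YBOB
After move 3 (F): F=GGRW U=WBWW R=RRBY D=YRYG L=OOOG
After move 4 (R): R=BRYR U=WGWW F=GRRG D=YOYY B=WBBB
After move 5 (F): F=RGGR U=WGGO R=WRWR D=YBYY L=OYOO
After move 6 (U): U=GWOG F=WRGR R=WBWR B=OYBB L=RGOO
Query: B face = OYBB

Answer: O Y B B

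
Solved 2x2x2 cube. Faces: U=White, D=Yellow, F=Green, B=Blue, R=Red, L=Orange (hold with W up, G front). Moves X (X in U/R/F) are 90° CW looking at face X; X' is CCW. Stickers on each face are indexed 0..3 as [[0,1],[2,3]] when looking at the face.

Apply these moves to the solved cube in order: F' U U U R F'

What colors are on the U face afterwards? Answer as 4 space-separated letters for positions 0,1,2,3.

Answer: W W Y R

Derivation:
After move 1 (F'): F=GGGG U=WWRR R=YRYR D=OOYY L=OWOW
After move 2 (U): U=RWRW F=YRGG R=BBYR B=OWBB L=GGOW
After move 3 (U): U=RRWW F=BBGG R=OWYR B=GGBB L=YROW
After move 4 (U): U=WRWR F=OWGG R=GGYR B=YRBB L=BBOW
After move 5 (R): R=YGRG U=WWWG F=OOGY D=OBYY B=RRRB
After move 6 (F'): F=OYOG U=WWYR R=BGOG D=BWYY L=BGOW
Query: U face = WWYR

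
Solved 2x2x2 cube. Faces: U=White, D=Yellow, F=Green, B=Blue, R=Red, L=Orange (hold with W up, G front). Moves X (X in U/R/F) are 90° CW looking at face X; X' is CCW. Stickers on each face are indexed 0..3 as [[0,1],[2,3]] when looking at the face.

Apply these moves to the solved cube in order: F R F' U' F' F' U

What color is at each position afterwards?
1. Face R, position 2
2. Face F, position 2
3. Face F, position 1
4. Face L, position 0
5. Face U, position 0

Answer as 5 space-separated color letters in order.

Answer: B G Y G Y

Derivation:
After move 1 (F): F=GGGG U=WWOO R=WRWR D=RRYY L=OYOY
After move 2 (R): R=WWRR U=WGOG F=GRGY D=RBYB B=OBWB
After move 3 (F'): F=RYGG U=WGWR R=BWRR D=YYYB L=OGOO
After move 4 (U'): U=GRWW F=OGGG R=RYRR B=BWWB L=OBOO
After move 5 (F'): F=GGOG U=GRRR R=YYYR D=BOYB L=OWOW
After move 6 (F'): F=GGGO U=GRYY R=OYBR D=WWYB L=OROR
After move 7 (U): U=YGYR F=OYGO R=BWBR B=ORWB L=GGOR
Query 1: R[2] = B
Query 2: F[2] = G
Query 3: F[1] = Y
Query 4: L[0] = G
Query 5: U[0] = Y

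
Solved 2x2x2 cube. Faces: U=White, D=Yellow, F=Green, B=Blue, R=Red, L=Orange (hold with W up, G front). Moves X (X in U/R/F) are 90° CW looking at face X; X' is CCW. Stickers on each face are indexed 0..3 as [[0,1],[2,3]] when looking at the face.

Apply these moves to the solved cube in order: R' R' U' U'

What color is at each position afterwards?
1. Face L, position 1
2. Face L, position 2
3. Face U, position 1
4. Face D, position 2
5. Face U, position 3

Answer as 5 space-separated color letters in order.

After move 1 (R'): R=RRRR U=WBWB F=GWGW D=YGYG B=YBYB
After move 2 (R'): R=RRRR U=WYWY F=GBGB D=YWYW B=GBGB
After move 3 (U'): U=YYWW F=OOGB R=GBRR B=RRGB L=GBOO
After move 4 (U'): U=YWYW F=GBGB R=OORR B=GBGB L=RROO
Query 1: L[1] = R
Query 2: L[2] = O
Query 3: U[1] = W
Query 4: D[2] = Y
Query 5: U[3] = W

Answer: R O W Y W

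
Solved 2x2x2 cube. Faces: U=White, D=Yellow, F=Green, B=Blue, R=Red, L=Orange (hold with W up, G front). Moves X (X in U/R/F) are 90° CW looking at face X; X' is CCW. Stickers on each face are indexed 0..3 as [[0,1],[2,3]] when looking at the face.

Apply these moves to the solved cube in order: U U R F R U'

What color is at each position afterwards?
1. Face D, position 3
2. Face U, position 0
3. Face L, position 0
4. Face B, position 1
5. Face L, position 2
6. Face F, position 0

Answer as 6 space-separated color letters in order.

Answer: W B R W O R

Derivation:
After move 1 (U): U=WWWW F=RRGG R=BBRR B=OOBB L=GGOO
After move 2 (U): U=WWWW F=BBGG R=OORR B=GGBB L=RROO
After move 3 (R): R=RORO U=WBWG F=BYGY D=YBYG B=WGWB
After move 4 (F): F=GBYY U=WBOR R=WOGO D=RRYG L=RYOB
After move 5 (R): R=GWOO U=WBOY F=GRYG D=RWYW B=RGBB
After move 6 (U'): U=BYWO F=RYYG R=GROO B=GWBB L=RGOB
Query 1: D[3] = W
Query 2: U[0] = B
Query 3: L[0] = R
Query 4: B[1] = W
Query 5: L[2] = O
Query 6: F[0] = R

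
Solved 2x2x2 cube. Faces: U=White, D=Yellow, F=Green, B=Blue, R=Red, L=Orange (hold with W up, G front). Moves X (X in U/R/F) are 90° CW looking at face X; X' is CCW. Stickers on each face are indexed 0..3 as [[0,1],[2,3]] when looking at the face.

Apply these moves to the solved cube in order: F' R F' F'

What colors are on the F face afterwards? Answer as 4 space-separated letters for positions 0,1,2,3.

Answer: Y G O G

Derivation:
After move 1 (F'): F=GGGG U=WWRR R=YRYR D=OOYY L=OWOW
After move 2 (R): R=YYRR U=WGRG F=GOGY D=OBYB B=RBWB
After move 3 (F'): F=OYGG U=WGYR R=BYOR D=WWYB L=OGOR
After move 4 (F'): F=YGOG U=WGBO R=WYWR D=GRYB L=OROY
Query: F face = YGOG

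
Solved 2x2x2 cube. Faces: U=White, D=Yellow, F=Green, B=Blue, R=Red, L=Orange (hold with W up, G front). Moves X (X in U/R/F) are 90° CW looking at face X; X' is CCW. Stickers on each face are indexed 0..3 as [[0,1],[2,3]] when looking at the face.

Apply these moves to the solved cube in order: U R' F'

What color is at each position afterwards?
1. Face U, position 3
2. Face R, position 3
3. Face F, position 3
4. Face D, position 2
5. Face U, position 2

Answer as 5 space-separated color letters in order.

Answer: B R G Y B

Derivation:
After move 1 (U): U=WWWW F=RRGG R=BBRR B=OOBB L=GGOO
After move 2 (R'): R=BRBR U=WBWO F=RWGW D=YRYG B=YOYB
After move 3 (F'): F=WWRG U=WBBB R=RRYR D=GOYG L=GOOW
Query 1: U[3] = B
Query 2: R[3] = R
Query 3: F[3] = G
Query 4: D[2] = Y
Query 5: U[2] = B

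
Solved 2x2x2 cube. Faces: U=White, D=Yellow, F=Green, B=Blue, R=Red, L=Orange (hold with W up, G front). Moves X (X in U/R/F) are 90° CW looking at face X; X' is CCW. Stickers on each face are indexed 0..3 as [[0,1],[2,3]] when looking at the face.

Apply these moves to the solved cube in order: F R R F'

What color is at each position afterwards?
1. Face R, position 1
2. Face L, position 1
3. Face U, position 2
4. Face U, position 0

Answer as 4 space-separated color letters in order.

After move 1 (F): F=GGGG U=WWOO R=WRWR D=RRYY L=OYOY
After move 2 (R): R=WWRR U=WGOG F=GRGY D=RBYB B=OBWB
After move 3 (R): R=RWRW U=WROY F=GBGB D=RWYO B=GBGB
After move 4 (F'): F=BBGG U=WRRR R=WWRW D=YYYO L=OYOO
Query 1: R[1] = W
Query 2: L[1] = Y
Query 3: U[2] = R
Query 4: U[0] = W

Answer: W Y R W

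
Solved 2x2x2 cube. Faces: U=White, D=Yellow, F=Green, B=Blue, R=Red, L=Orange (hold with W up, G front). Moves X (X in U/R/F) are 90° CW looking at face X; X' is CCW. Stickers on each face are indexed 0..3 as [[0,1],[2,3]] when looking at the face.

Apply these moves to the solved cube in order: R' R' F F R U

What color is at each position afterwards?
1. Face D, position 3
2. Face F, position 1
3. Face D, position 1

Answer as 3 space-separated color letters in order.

After move 1 (R'): R=RRRR U=WBWB F=GWGW D=YGYG B=YBYB
After move 2 (R'): R=RRRR U=WYWY F=GBGB D=YWYW B=GBGB
After move 3 (F): F=GGBB U=WYOO R=WRYR D=RRYW L=OYOW
After move 4 (F): F=BGBG U=WYWY R=OROR D=YWYW L=OROR
After move 5 (R): R=OORR U=WGWG F=BWBW D=YGYG B=YBYB
After move 6 (U): U=WWGG F=OOBW R=YBRR B=ORYB L=BWOR
Query 1: D[3] = G
Query 2: F[1] = O
Query 3: D[1] = G

Answer: G O G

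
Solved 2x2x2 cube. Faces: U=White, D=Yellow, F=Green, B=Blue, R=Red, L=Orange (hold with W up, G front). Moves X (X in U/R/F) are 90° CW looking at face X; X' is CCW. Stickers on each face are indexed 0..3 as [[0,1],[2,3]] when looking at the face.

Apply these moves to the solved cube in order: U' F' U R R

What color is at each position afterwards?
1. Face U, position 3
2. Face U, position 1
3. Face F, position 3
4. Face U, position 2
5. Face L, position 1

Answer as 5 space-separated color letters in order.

After move 1 (U'): U=WWWW F=OOGG R=GGRR B=RRBB L=BBOO
After move 2 (F'): F=OGOG U=WWGR R=YGYR D=BOYY L=BWOW
After move 3 (U): U=GWRW F=YGOG R=RRYR B=BWBB L=OGOW
After move 4 (R): R=YRRR U=GGRG F=YOOY D=BBYB B=WWWB
After move 5 (R): R=RYRR U=GORY F=YBOB D=BWYW B=GWGB
Query 1: U[3] = Y
Query 2: U[1] = O
Query 3: F[3] = B
Query 4: U[2] = R
Query 5: L[1] = G

Answer: Y O B R G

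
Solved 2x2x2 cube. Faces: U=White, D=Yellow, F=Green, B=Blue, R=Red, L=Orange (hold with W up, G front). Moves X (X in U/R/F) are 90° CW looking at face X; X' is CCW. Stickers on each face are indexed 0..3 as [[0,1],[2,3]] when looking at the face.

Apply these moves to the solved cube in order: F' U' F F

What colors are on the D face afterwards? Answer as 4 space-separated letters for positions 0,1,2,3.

Answer: R W Y Y

Derivation:
After move 1 (F'): F=GGGG U=WWRR R=YRYR D=OOYY L=OWOW
After move 2 (U'): U=WRWR F=OWGG R=GGYR B=YRBB L=BBOW
After move 3 (F): F=GOGW U=WRWB R=WGRR D=YGYY L=BOOO
After move 4 (F): F=GGWO U=WROO R=WGBR D=RWYY L=BYOG
Query: D face = RWYY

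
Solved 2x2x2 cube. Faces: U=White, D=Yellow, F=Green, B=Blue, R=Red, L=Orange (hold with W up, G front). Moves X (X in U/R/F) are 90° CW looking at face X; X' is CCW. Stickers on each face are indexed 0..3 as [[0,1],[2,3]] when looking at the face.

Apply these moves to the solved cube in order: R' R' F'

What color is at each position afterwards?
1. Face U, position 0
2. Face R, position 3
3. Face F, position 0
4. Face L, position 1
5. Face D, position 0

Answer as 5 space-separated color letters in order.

Answer: W R B Y O

Derivation:
After move 1 (R'): R=RRRR U=WBWB F=GWGW D=YGYG B=YBYB
After move 2 (R'): R=RRRR U=WYWY F=GBGB D=YWYW B=GBGB
After move 3 (F'): F=BBGG U=WYRR R=WRYR D=OOYW L=OYOW
Query 1: U[0] = W
Query 2: R[3] = R
Query 3: F[0] = B
Query 4: L[1] = Y
Query 5: D[0] = O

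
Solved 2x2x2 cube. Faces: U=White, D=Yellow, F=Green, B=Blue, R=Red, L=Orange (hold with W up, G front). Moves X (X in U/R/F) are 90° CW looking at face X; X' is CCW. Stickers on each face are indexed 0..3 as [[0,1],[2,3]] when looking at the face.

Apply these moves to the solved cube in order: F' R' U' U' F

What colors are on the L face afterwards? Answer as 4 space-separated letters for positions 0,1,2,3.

Answer: R O O G

Derivation:
After move 1 (F'): F=GGGG U=WWRR R=YRYR D=OOYY L=OWOW
After move 2 (R'): R=RRYY U=WBRB F=GWGR D=OGYG B=YBOB
After move 3 (U'): U=BBWR F=OWGR R=GWYY B=RROB L=YBOW
After move 4 (U'): U=BRBW F=YBGR R=OWYY B=GWOB L=RROW
After move 5 (F): F=GYRB U=BRWR R=BWWY D=YOYG L=ROOG
Query: L face = ROOG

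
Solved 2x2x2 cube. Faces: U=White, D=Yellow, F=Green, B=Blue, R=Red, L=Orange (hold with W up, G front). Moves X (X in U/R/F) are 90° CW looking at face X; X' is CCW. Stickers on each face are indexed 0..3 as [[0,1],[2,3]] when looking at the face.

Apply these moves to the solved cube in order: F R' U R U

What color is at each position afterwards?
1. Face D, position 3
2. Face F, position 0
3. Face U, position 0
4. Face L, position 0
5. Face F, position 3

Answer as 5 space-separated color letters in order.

After move 1 (F): F=GGGG U=WWOO R=WRWR D=RRYY L=OYOY
After move 2 (R'): R=RRWW U=WBOB F=GWGO D=RGYG B=YBRB
After move 3 (U): U=OWBB F=RRGO R=YBWW B=OYRB L=GWOY
After move 4 (R): R=WYWB U=ORBO F=RGGG D=RRYO B=BYWB
After move 5 (U): U=BOOR F=WYGG R=BYWB B=GWWB L=RGOY
Query 1: D[3] = O
Query 2: F[0] = W
Query 3: U[0] = B
Query 4: L[0] = R
Query 5: F[3] = G

Answer: O W B R G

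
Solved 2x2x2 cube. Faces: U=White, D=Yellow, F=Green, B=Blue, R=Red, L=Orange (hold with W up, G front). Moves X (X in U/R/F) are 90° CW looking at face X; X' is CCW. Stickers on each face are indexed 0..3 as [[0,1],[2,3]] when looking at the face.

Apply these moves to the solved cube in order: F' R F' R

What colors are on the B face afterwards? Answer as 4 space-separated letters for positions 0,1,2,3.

After move 1 (F'): F=GGGG U=WWRR R=YRYR D=OOYY L=OWOW
After move 2 (R): R=YYRR U=WGRG F=GOGY D=OBYB B=RBWB
After move 3 (F'): F=OYGG U=WGYR R=BYOR D=WWYB L=OGOR
After move 4 (R): R=OBRY U=WYYG F=OWGB D=WWYR B=RBGB
Query: B face = RBGB

Answer: R B G B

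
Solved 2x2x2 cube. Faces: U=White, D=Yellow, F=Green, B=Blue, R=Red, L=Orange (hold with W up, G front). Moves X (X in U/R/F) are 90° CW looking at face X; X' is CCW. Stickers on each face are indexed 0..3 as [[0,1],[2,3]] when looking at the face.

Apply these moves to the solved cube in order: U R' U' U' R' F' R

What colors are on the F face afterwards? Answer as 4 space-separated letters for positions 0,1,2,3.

Answer: W O Y W

Derivation:
After move 1 (U): U=WWWW F=RRGG R=BBRR B=OOBB L=GGOO
After move 2 (R'): R=BRBR U=WBWO F=RWGW D=YRYG B=YOYB
After move 3 (U'): U=BOWW F=GGGW R=RWBR B=BRYB L=YOOO
After move 4 (U'): U=OWBW F=YOGW R=GGBR B=RWYB L=BROO
After move 5 (R'): R=GRGB U=OYBR F=YWGW D=YOYW B=GWRB
After move 6 (F'): F=WWYG U=OYGG R=ORYB D=ROYW L=BROB
After move 7 (R): R=YOBR U=OWGG F=WOYW D=RRYG B=GWYB
Query: F face = WOYW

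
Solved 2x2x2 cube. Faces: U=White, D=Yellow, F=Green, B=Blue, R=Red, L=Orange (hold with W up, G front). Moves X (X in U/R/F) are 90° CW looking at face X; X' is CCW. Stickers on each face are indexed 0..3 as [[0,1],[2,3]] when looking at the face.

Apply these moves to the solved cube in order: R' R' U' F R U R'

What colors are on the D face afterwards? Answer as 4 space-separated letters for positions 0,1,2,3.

Answer: R W Y W

Derivation:
After move 1 (R'): R=RRRR U=WBWB F=GWGW D=YGYG B=YBYB
After move 2 (R'): R=RRRR U=WYWY F=GBGB D=YWYW B=GBGB
After move 3 (U'): U=YYWW F=OOGB R=GBRR B=RRGB L=GBOO
After move 4 (F): F=GOBO U=YYOB R=WBWR D=RGYW L=GYOW
After move 5 (R): R=WWRB U=YOOO F=GGBW D=RGYR B=BRYB
After move 6 (U): U=OYOO F=WWBW R=BRRB B=GYYB L=GGOW
After move 7 (R'): R=RBBR U=OYOG F=WYBO D=RWYW B=RYGB
Query: D face = RWYW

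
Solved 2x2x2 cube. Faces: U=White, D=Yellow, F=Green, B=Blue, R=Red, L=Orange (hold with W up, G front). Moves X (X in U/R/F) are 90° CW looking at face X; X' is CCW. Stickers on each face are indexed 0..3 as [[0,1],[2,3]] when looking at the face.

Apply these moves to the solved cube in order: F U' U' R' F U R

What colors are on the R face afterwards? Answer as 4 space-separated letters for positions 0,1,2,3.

After move 1 (F): F=GGGG U=WWOO R=WRWR D=RRYY L=OYOY
After move 2 (U'): U=WOWO F=OYGG R=GGWR B=WRBB L=BBOY
After move 3 (U'): U=OOWW F=BBGG R=OYWR B=GGBB L=WROY
After move 4 (R'): R=YROW U=OBWG F=BOGW D=RBYG B=YGRB
After move 5 (F): F=GBWO U=OBYR R=WRGW D=OYYG L=WROB
After move 6 (U): U=YORB F=WRWO R=YGGW B=WRRB L=GBOB
After move 7 (R): R=GYWG U=YRRO F=WYWG D=ORYW B=BROB
Query: R face = GYWG

Answer: G Y W G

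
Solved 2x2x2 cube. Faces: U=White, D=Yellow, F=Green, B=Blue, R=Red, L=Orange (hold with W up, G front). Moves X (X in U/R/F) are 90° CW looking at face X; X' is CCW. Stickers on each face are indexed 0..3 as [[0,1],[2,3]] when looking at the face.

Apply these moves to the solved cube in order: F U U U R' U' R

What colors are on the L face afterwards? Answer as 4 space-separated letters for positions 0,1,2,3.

Answer: Y R O Y

Derivation:
After move 1 (F): F=GGGG U=WWOO R=WRWR D=RRYY L=OYOY
After move 2 (U): U=OWOW F=WRGG R=BBWR B=OYBB L=GGOY
After move 3 (U): U=OOWW F=BBGG R=OYWR B=GGBB L=WROY
After move 4 (U): U=WOWO F=OYGG R=GGWR B=WRBB L=BBOY
After move 5 (R'): R=GRGW U=WBWW F=OOGO D=RYYG B=YRRB
After move 6 (U'): U=BWWW F=BBGO R=OOGW B=GRRB L=YROY
After move 7 (R): R=GOWO U=BBWO F=BYGG D=RRYG B=WRWB
Query: L face = YROY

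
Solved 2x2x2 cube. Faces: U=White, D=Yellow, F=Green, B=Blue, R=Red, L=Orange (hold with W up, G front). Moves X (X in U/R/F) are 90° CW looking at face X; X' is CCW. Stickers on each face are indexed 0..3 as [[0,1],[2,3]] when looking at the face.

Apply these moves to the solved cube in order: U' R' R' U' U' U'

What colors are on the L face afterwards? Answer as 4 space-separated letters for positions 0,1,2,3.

After move 1 (U'): U=WWWW F=OOGG R=GGRR B=RRBB L=BBOO
After move 2 (R'): R=GRGR U=WBWR F=OWGW D=YOYG B=YRYB
After move 3 (R'): R=RRGG U=WYWY F=OBGR D=YWYW B=GROB
After move 4 (U'): U=YYWW F=BBGR R=OBGG B=RROB L=GROO
After move 5 (U'): U=YWYW F=GRGR R=BBGG B=OBOB L=RROO
After move 6 (U'): U=WWYY F=RRGR R=GRGG B=BBOB L=OBOO
Query: L face = OBOO

Answer: O B O O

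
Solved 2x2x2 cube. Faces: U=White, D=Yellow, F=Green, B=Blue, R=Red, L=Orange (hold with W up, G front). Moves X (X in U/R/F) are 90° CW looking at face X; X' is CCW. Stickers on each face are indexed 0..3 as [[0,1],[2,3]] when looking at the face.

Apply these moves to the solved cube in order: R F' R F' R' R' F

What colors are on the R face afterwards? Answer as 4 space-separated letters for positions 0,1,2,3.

Answer: Y O W W

Derivation:
After move 1 (R): R=RRRR U=WGWG F=GYGY D=YBYB B=WBWB
After move 2 (F'): F=YYGG U=WGRR R=BRYR D=OOYB L=OGOW
After move 3 (R): R=YBRR U=WYRG F=YOGB D=OWYW B=RBGB
After move 4 (F'): F=OBYG U=WYYR R=WBOR D=GWYW L=OGOR
After move 5 (R'): R=BRWO U=WGYR F=OYYR D=GBYG B=WBWB
After move 6 (R'): R=ROBW U=WWYW F=OGYR D=GYYR B=GBBB
After move 7 (F): F=YORG U=WWRG R=YOWW D=BRYR L=OGOY
Query: R face = YOWW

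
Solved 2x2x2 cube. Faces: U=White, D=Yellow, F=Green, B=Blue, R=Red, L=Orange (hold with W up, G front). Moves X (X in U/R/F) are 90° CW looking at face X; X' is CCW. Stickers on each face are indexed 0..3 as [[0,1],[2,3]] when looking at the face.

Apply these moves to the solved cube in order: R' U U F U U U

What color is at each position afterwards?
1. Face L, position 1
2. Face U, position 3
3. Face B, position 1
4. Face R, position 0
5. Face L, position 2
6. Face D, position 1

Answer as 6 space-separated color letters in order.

After move 1 (R'): R=RRRR U=WBWB F=GWGW D=YGYG B=YBYB
After move 2 (U): U=WWBB F=RRGW R=YBRR B=OOYB L=GWOO
After move 3 (U): U=BWBW F=YBGW R=OORR B=GWYB L=RROO
After move 4 (F): F=GYWB U=BWOR R=BOWR D=ROYG L=RYOG
After move 5 (U): U=OBRW F=BOWB R=GWWR B=RYYB L=GYOG
After move 6 (U): U=ROWB F=GWWB R=RYWR B=GYYB L=BOOG
After move 7 (U): U=WRBO F=RYWB R=GYWR B=BOYB L=GWOG
Query 1: L[1] = W
Query 2: U[3] = O
Query 3: B[1] = O
Query 4: R[0] = G
Query 5: L[2] = O
Query 6: D[1] = O

Answer: W O O G O O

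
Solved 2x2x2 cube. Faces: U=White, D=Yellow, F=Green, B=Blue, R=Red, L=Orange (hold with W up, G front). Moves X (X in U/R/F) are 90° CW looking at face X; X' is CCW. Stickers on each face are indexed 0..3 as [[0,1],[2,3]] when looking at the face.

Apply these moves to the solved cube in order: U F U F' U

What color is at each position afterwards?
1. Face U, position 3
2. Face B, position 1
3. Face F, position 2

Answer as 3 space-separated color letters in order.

Answer: W W W

Derivation:
After move 1 (U): U=WWWW F=RRGG R=BBRR B=OOBB L=GGOO
After move 2 (F): F=GRGR U=WWOG R=WBWR D=RBYY L=GYOY
After move 3 (U): U=OWGW F=WBGR R=OOWR B=GYBB L=GROY
After move 4 (F'): F=BRWG U=OWOW R=BORR D=RYYY L=GWOG
After move 5 (U): U=OOWW F=BOWG R=GYRR B=GWBB L=BROG
Query 1: U[3] = W
Query 2: B[1] = W
Query 3: F[2] = W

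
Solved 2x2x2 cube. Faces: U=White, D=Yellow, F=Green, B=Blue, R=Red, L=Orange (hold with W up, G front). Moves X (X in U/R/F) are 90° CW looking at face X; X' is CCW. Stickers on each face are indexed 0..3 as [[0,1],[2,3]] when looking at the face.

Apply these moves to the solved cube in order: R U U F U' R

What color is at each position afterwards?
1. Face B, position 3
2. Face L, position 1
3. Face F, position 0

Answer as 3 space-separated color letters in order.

After move 1 (R): R=RRRR U=WGWG F=GYGY D=YBYB B=WBWB
After move 2 (U): U=WWGG F=RRGY R=WBRR B=OOWB L=GYOO
After move 3 (U): U=GWGW F=WBGY R=OORR B=GYWB L=RROO
After move 4 (F): F=GWYB U=GWOR R=GOWR D=ROYB L=RYOB
After move 5 (U'): U=WRGO F=RYYB R=GWWR B=GOWB L=GYOB
After move 6 (R): R=WGRW U=WYGB F=ROYB D=RWYG B=OORB
Query 1: B[3] = B
Query 2: L[1] = Y
Query 3: F[0] = R

Answer: B Y R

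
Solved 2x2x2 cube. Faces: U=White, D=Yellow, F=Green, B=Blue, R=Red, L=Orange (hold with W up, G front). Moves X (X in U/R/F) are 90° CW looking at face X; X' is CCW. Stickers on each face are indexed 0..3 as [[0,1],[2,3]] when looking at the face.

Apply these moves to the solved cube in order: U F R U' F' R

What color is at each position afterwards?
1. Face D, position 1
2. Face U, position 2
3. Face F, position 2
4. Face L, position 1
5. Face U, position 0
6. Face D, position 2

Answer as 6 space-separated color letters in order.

After move 1 (U): U=WWWW F=RRGG R=BBRR B=OOBB L=GGOO
After move 2 (F): F=GRGR U=WWOG R=WBWR D=RBYY L=GYOY
After move 3 (R): R=WWRB U=WROR F=GBGY D=RBYO B=GOWB
After move 4 (U'): U=RRWO F=GYGY R=GBRB B=WWWB L=GOOY
After move 5 (F'): F=YYGG U=RRGR R=BBRB D=OYYO L=GOOW
After move 6 (R): R=RBBB U=RYGG F=YYGO D=OWYW B=RWRB
Query 1: D[1] = W
Query 2: U[2] = G
Query 3: F[2] = G
Query 4: L[1] = O
Query 5: U[0] = R
Query 6: D[2] = Y

Answer: W G G O R Y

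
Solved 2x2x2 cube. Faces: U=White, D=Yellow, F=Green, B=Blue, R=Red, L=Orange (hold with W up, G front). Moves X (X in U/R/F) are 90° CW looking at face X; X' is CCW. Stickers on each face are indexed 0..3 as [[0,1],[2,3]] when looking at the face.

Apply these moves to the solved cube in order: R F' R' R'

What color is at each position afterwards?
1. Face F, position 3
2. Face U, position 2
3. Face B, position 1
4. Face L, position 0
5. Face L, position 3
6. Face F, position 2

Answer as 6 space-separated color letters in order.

After move 1 (R): R=RRRR U=WGWG F=GYGY D=YBYB B=WBWB
After move 2 (F'): F=YYGG U=WGRR R=BRYR D=OOYB L=OGOW
After move 3 (R'): R=RRBY U=WWRW F=YGGR D=OYYG B=BBOB
After move 4 (R'): R=RYRB U=WORB F=YWGW D=OGYR B=GBYB
Query 1: F[3] = W
Query 2: U[2] = R
Query 3: B[1] = B
Query 4: L[0] = O
Query 5: L[3] = W
Query 6: F[2] = G

Answer: W R B O W G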